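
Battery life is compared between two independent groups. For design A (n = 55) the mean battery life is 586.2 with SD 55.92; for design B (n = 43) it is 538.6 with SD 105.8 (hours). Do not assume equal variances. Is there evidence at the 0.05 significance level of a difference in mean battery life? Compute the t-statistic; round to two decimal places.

2.67

Let group 1 = design A, group 2 = design B. H0: μ_1 = μ_2; H1: μ_1 ≠ μ_2 (Welch's two-sample t-test, two-sided).
t = (x̄_1 − x̄_2)/√(s_1²/n_1 + s_2²/n_2) = (586.2 − 538.6)/√(55.92²/55 + 105.8²/43) = 2.67
Welch–Satterthwaite df ≈ 60.12
Two-sided p-value ≈ 0.010
Since p ≈ 0.010 < α = 0.05, reject H0; the data support H1.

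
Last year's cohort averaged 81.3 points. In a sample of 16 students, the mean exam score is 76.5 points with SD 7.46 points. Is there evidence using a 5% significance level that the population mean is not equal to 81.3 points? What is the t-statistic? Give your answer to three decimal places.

H0: μ = 81.3; H1: μ ≠ 81.3 (one-sample t-test, two-sided).
t = (x̄ − μ₀)/(s/√n) = (76.5 − 81.3)/(7.46/√16) = -2.574
df = n − 1 = 15
Two-sided p-value ≈ 0.0212
Since p ≈ 0.0212 < α = 0.05, reject H0; the data support H1.

-2.574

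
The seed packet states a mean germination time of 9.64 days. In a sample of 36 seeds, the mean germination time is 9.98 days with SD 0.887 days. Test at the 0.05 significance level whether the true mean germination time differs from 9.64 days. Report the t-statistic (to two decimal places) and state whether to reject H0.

t = 2.30; reject H0

H0: μ = 9.64; H1: μ ≠ 9.64 (one-sample t-test, two-sided).
t = (x̄ − μ₀)/(s/√n) = (9.98 − 9.64)/(0.887/√36) = 2.30
df = n − 1 = 35
Two-sided p-value ≈ 0.028
Since p ≈ 0.028 < α = 0.05, reject H0; the data support H1.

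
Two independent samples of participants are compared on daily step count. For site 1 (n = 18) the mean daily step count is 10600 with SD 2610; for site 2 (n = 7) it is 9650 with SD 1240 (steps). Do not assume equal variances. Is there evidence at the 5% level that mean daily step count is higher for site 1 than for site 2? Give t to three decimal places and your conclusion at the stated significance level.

t = 1.228; fail to reject H0

Let group 1 = site 1, group 2 = site 2. H0: μ_1 = μ_2; H1: μ_1 > μ_2 (Welch's two-sample t-test, right-tailed).
t = (x̄_1 − x̄_2)/√(s_1²/n_1 + s_2²/n_2) = (10600 − 9650)/√(2610²/18 + 1240²/7) = 1.228
Welch–Satterthwaite df ≈ 21.72
p-value = P(T ≥ 1.228) ≈ 0.116
Since p ≈ 0.116 > α = 0.05, fail to reject H0; the evidence is not statistically significant.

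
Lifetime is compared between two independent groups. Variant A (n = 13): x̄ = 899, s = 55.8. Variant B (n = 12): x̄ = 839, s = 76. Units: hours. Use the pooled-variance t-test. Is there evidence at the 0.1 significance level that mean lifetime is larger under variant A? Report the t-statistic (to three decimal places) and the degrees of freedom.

Let group 1 = variant A, group 2 = variant B. H0: μ_1 = μ_2; H1: μ_1 > μ_2 (two-sample pooled-variance t-test, right-tailed).
s_p² = [(13−1)·55.8² + (12−1)·76²]/(13+12−2) = 4386.94
t = (899 − 839)/√[4386.94·(1/13 + 1/12)] = 2.263
df = n₁ + n₂ − 2 = 23
p-value = P(T ≥ 2.263) ≈ 0.0167
Since p ≈ 0.0167 < α = 0.1, reject H0; the evidence is statistically significant.

t = 2.263, df = 23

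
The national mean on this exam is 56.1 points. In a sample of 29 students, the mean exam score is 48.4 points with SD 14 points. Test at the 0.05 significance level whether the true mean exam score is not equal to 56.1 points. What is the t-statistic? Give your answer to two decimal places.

-2.96

H0: μ = 56.1; H1: μ ≠ 56.1 (one-sample t-test, two-sided).
t = (x̄ − μ₀)/(s/√n) = (48.4 − 56.1)/(14/√29) = -2.96
df = n − 1 = 28
Two-sided p-value ≈ 0.006
Since p ≈ 0.006 < α = 0.05, reject H0; the data support H1.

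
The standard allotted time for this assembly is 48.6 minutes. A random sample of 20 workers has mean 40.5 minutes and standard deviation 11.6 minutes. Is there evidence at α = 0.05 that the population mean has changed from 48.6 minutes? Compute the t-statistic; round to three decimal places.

-3.123

H0: μ = 48.6; H1: μ ≠ 48.6 (one-sample t-test, two-sided).
t = (x̄ − μ₀)/(s/√n) = (40.5 − 48.6)/(11.6/√20) = -3.123
df = n − 1 = 19
Two-sided p-value ≈ 0.0056
Since p ≈ 0.0056 < α = 0.05, reject H0; the evidence is statistically significant.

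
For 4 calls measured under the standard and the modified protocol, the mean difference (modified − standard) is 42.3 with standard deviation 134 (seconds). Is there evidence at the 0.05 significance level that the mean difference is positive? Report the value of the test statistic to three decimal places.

H0: μ_d = 0; H1: μ_d > 0 (paired t-test on the differences, right-tailed).
t = d̄/(s_d/√n) = 42.3/(134/√4) = 0.631
df = n − 1 = 3
p-value = P(T ≥ 0.631) ≈ 0.286
Since p ≈ 0.286 > α = 0.05, fail to reject H0; the data do not provide sufficient evidence against H0.

0.631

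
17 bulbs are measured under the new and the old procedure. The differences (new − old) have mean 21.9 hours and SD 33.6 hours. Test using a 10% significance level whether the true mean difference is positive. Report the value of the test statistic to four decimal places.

2.6874

H0: μ_d = 0; H1: μ_d > 0 (paired t-test on the differences, right-tailed).
t = d̄/(s_d/√n) = 21.9/(33.6/√17) = 2.6874
df = n − 1 = 16
p-value = P(T ≥ 2.6874) ≈ 0.008
Since p ≈ 0.008 < α = 0.1, reject H0; the data support H1.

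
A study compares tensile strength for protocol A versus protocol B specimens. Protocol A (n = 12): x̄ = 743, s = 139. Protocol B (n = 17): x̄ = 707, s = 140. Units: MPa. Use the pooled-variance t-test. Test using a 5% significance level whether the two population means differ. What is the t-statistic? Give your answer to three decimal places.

Let group 1 = protocol A, group 2 = protocol B. H0: μ_1 = μ_2; H1: μ_1 ≠ μ_2 (two-sample pooled-variance t-test, two-sided).
s_p² = [(12−1)·139² + (17−1)·140²]/(12+17−2) = 19486.3
t = (743 − 707)/√[19486.3·(1/12 + 1/17)] = 0.684
df = n₁ + n₂ − 2 = 27
Two-sided p-value ≈ 0.4998
Since p ≈ 0.4998 > α = 0.05, fail to reject H0; the data do not provide sufficient evidence against H0.

0.684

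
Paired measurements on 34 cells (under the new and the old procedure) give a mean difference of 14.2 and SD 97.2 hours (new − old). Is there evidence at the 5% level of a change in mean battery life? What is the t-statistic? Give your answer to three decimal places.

0.852

H0: μ_d = 0; H1: μ_d ≠ 0 (paired t-test on the differences, two-sided).
t = d̄/(s_d/√n) = 14.2/(97.2/√34) = 0.852
df = n − 1 = 33
Two-sided p-value ≈ 0.400
Since p ≈ 0.400 > α = 0.05, fail to reject H0; the data do not provide sufficient evidence against H0.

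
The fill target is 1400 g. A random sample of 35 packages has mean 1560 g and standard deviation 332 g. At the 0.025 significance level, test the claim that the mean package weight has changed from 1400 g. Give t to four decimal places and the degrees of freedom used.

H0: μ = 1400; H1: μ ≠ 1400 (one-sample t-test, two-sided).
t = (x̄ − μ₀)/(s/√n) = (1560 − 1400)/(332/√35) = 2.8511
df = n − 1 = 34
Two-sided p-value ≈ 0.0074
Since p ≈ 0.0074 < α = 0.025, reject H0; the data support H1.

t = 2.8511, df = 34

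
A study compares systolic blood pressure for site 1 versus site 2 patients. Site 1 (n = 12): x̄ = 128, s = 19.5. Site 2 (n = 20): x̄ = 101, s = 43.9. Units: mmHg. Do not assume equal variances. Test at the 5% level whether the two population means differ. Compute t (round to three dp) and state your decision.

t = 2.386; reject H0

Let group 1 = site 1, group 2 = site 2. H0: μ_1 = μ_2; H1: μ_1 ≠ μ_2 (Welch's two-sample t-test, two-sided).
t = (x̄_1 − x̄_2)/√(s_1²/n_1 + s_2²/n_2) = (128 − 101)/√(19.5²/12 + 43.9²/20) = 2.386
Welch–Satterthwaite df ≈ 28.27
Two-sided p-value ≈ 0.0240
Since p ≈ 0.0240 < α = 0.05, reject H0; the data support H1.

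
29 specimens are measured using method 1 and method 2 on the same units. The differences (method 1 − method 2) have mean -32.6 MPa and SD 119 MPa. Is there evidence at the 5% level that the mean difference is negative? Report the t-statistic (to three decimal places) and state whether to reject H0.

t = -1.475; fail to reject H0

H0: μ_d = 0; H1: μ_d < 0 (paired t-test on the differences, left-tailed).
t = d̄/(s_d/√n) = -32.6/(119/√29) = -1.475
df = n − 1 = 28
p-value = P(T ≤ -1.475) ≈ 0.076
Since p ≈ 0.076 > α = 0.05, fail to reject H0; the data do not provide sufficient evidence against H0.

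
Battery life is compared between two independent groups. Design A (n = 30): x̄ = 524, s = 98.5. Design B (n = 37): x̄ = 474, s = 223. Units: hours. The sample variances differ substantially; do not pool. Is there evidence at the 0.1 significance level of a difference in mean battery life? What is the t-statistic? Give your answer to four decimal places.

Let group 1 = design A, group 2 = design B. H0: μ_1 = μ_2; H1: μ_1 ≠ μ_2 (Welch's two-sample t-test, two-sided).
t = (x̄_1 − x̄_2)/√(s_1²/n_1 + s_2²/n_2) = (524 − 474)/√(98.5²/30 + 223²/37) = 1.2245
Welch–Satterthwaite df ≈ 51.69
Two-sided p-value ≈ 0.226
Since p ≈ 0.226 > α = 0.1, fail to reject H0; the evidence is not statistically significant.

1.2245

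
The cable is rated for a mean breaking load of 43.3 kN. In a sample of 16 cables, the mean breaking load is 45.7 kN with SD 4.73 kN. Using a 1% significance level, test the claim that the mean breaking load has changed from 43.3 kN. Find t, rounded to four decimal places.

2.0296

H0: μ = 43.3; H1: μ ≠ 43.3 (one-sample t-test, two-sided).
t = (x̄ − μ₀)/(s/√n) = (45.7 − 43.3)/(4.73/√16) = 2.0296
df = n − 1 = 15
Two-sided p-value ≈ 0.0605
Since p ≈ 0.0605 > α = 0.01, fail to reject H0; the evidence is not statistically significant.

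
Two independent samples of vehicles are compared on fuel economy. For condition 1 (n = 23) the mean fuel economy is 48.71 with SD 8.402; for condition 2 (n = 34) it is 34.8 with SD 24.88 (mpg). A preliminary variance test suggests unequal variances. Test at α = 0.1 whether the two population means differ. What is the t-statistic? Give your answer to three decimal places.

3.016

Let group 1 = condition 1, group 2 = condition 2. H0: μ_1 = μ_2; H1: μ_1 ≠ μ_2 (Welch's two-sample t-test, two-sided).
t = (x̄_1 − x̄_2)/√(s_1²/n_1 + s_2²/n_2) = (48.71 − 34.8)/√(8.402²/23 + 24.88²/34) = 3.016
Welch–Satterthwaite df ≈ 43.22
Two-sided p-value ≈ 0.004
Since p ≈ 0.004 < α = 0.1, reject H0; the evidence is statistically significant.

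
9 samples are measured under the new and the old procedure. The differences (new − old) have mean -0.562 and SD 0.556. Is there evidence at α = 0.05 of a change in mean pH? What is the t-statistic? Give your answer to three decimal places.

-3.032

H0: μ_d = 0; H1: μ_d ≠ 0 (paired t-test on the differences, two-sided).
t = d̄/(s_d/√n) = -0.562/(0.556/√9) = -3.032
df = n − 1 = 8
Two-sided p-value ≈ 0.016
Since p ≈ 0.016 < α = 0.05, reject H0; the data support H1.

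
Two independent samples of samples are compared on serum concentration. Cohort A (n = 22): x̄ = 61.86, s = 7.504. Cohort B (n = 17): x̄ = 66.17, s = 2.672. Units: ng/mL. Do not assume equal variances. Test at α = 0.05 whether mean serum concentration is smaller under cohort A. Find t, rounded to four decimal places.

-2.4969

Let group 1 = cohort A, group 2 = cohort B. H0: μ_1 = μ_2; H1: μ_1 < μ_2 (Welch's two-sample t-test, left-tailed).
t = (x̄_1 − x̄_2)/√(s_1²/n_1 + s_2²/n_2) = (61.86 − 66.17)/√(7.504²/22 + 2.672²/17) = -2.4969
Welch–Satterthwaite df ≈ 27.49
p-value = P(T ≤ -2.4969) ≈ 0.009
Since p ≈ 0.009 < α = 0.05, reject H0; the data support H1.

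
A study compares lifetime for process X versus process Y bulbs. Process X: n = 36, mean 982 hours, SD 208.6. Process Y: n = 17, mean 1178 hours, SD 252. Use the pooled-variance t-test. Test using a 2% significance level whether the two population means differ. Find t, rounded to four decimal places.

Let group 1 = process X, group 2 = process Y. H0: μ_1 = μ_2; H1: μ_1 ≠ μ_2 (two-sample pooled-variance t-test, two-sided).
s_p² = [(36−1)·208.6² + (17−1)·252²]/(36+17−2) = 49785.3
t = (982 − 1178)/√[49785.3·(1/36 + 1/17)] = -2.9850
df = n₁ + n₂ − 2 = 51
Two-sided p-value ≈ 0.0043
Since p ≈ 0.0043 < α = 0.02, reject H0; the data support H1.

-2.9850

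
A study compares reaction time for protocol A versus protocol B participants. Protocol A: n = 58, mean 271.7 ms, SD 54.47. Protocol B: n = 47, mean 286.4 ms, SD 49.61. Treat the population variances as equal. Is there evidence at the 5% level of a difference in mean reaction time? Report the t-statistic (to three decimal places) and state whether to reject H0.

Let group 1 = protocol A, group 2 = protocol B. H0: μ_1 = μ_2; H1: μ_1 ≠ μ_2 (two-sample pooled-variance t-test, two-sided).
s_p² = [(58−1)·54.47² + (47−1)·49.61²]/(58+47−2) = 2741.08
t = (271.7 − 286.4)/√[2741.08·(1/58 + 1/47)] = -1.431
df = n₁ + n₂ − 2 = 103
Two-sided p-value ≈ 0.1556
Since p ≈ 0.1556 > α = 0.05, fail to reject H0; the evidence is not statistically significant.

t = -1.431; fail to reject H0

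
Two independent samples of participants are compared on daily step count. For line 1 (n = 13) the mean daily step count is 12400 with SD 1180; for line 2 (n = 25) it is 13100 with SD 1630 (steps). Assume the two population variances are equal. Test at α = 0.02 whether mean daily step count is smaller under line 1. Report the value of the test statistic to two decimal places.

Let group 1 = line 1, group 2 = line 2. H0: μ_1 = μ_2; H1: μ_1 < μ_2 (two-sample pooled-variance t-test, left-tailed).
s_p² = [(13−1)·1180² + (25−1)·1630²]/(13+25−2) = 2235400
t = (12400 − 13100)/√[2235400·(1/13 + 1/25)] = -1.37
df = n₁ + n₂ − 2 = 36
p-value = P(T ≤ -1.37) ≈ 0.0897
Since p ≈ 0.0897 > α = 0.02, fail to reject H0; the evidence is not statistically significant.

-1.37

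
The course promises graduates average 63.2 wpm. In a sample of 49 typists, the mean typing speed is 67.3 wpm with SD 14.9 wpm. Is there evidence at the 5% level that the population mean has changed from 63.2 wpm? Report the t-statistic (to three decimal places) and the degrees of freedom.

t = 1.926, df = 48

H0: μ = 63.2; H1: μ ≠ 63.2 (one-sample t-test, two-sided).
t = (x̄ − μ₀)/(s/√n) = (67.3 − 63.2)/(14.9/√49) = 1.926
df = n − 1 = 48
Two-sided p-value ≈ 0.060
Since p ≈ 0.060 > α = 0.05, fail to reject H0; the evidence is not statistically significant.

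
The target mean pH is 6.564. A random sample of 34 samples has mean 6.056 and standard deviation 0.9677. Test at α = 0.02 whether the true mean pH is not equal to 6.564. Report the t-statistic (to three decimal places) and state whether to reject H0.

t = -3.061; reject H0

H0: μ = 6.564; H1: μ ≠ 6.564 (one-sample t-test, two-sided).
t = (x̄ − μ₀)/(s/√n) = (6.056 − 6.564)/(0.9677/√34) = -3.061
df = n − 1 = 33
Two-sided p-value ≈ 0.004
Since p ≈ 0.004 < α = 0.02, reject H0; the evidence is statistically significant.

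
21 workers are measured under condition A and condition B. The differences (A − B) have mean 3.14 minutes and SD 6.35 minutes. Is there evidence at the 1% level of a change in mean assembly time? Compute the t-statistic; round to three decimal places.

H0: μ_d = 0; H1: μ_d ≠ 0 (paired t-test on the differences, two-sided).
t = d̄/(s_d/√n) = 3.14/(6.35/√21) = 2.266
df = n − 1 = 20
Two-sided p-value ≈ 0.035
Since p ≈ 0.035 > α = 0.01, fail to reject H0; the evidence is not statistically significant.

2.266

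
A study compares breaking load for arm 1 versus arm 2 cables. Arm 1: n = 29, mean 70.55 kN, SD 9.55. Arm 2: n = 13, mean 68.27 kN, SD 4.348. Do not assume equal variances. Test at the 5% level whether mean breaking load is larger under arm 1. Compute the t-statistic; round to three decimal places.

1.063

Let group 1 = arm 1, group 2 = arm 2. H0: μ_1 = μ_2; H1: μ_1 > μ_2 (Welch's two-sample t-test, right-tailed).
t = (x̄_1 − x̄_2)/√(s_1²/n_1 + s_2²/n_2) = (70.55 − 68.27)/√(9.55²/29 + 4.348²/13) = 1.063
Welch–Satterthwaite df ≈ 39.95
p-value = P(T ≥ 1.063) ≈ 0.147
Since p ≈ 0.147 > α = 0.05, fail to reject H0; the data do not provide sufficient evidence against H0.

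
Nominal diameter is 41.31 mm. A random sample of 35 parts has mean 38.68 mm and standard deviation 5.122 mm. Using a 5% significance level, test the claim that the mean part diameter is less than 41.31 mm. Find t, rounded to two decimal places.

-3.04

H0: μ = 41.31; H1: μ < 41.31 (one-sample t-test, left-tailed).
t = (x̄ − μ₀)/(s/√n) = (38.68 − 41.31)/(5.122/√35) = -3.04
df = n − 1 = 34
p-value = P(T ≤ -3.04) ≈ 0.002
Since p ≈ 0.002 < α = 0.05, reject H0; the data support H1.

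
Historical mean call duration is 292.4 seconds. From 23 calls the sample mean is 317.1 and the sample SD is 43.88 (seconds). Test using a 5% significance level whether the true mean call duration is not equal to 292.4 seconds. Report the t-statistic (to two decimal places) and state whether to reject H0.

t = 2.70; reject H0

H0: μ = 292.4; H1: μ ≠ 292.4 (one-sample t-test, two-sided).
t = (x̄ − μ₀)/(s/√n) = (317.1 − 292.4)/(43.88/√23) = 2.70
df = n − 1 = 22
Two-sided p-value ≈ 0.0131
Since p ≈ 0.0131 < α = 0.05, reject H0; the evidence is statistically significant.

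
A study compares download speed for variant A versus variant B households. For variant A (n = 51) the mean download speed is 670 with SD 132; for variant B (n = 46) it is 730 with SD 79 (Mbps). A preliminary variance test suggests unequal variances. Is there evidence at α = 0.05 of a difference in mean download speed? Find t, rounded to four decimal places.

-2.7463

Let group 1 = variant A, group 2 = variant B. H0: μ_1 = μ_2; H1: μ_1 ≠ μ_2 (Welch's two-sample t-test, two-sided).
t = (x̄_1 − x̄_2)/√(s_1²/n_1 + s_2²/n_2) = (670 − 730)/√(132²/51 + 79²/46) = -2.7463
Welch–Satterthwaite df ≈ 83.05
Two-sided p-value ≈ 0.007
Since p ≈ 0.007 < α = 0.05, reject H0; the data support H1.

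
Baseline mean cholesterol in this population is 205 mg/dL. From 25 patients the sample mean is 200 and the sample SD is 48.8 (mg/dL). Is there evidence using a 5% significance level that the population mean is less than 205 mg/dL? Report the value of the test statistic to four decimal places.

-0.5123

H0: μ = 205; H1: μ < 205 (one-sample t-test, left-tailed).
t = (x̄ − μ₀)/(s/√n) = (200 − 205)/(48.8/√25) = -0.5123
df = n − 1 = 24
p-value = P(T ≤ -0.5123) ≈ 0.3066
Since p ≈ 0.3066 > α = 0.05, fail to reject H0; the data do not provide sufficient evidence against H0.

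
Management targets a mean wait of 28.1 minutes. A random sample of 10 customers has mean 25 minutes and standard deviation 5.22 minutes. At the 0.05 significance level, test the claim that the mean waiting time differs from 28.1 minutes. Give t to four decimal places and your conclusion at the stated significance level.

H0: μ = 28.1; H1: μ ≠ 28.1 (one-sample t-test, two-sided).
t = (x̄ − μ₀)/(s/√n) = (25 − 28.1)/(5.22/√10) = -1.8780
df = n − 1 = 9
Two-sided p-value ≈ 0.0931
Since p ≈ 0.0931 > α = 0.05, fail to reject H0; the data do not provide sufficient evidence against H0.

t = -1.8780; fail to reject H0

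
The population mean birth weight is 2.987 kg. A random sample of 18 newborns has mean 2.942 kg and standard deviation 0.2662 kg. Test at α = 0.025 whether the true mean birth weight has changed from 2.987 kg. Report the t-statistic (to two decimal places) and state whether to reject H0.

H0: μ = 2.987; H1: μ ≠ 2.987 (one-sample t-test, two-sided).
t = (x̄ − μ₀)/(s/√n) = (2.942 − 2.987)/(0.2662/√18) = -0.72
df = n − 1 = 17
Two-sided p-value ≈ 0.483
Since p ≈ 0.483 > α = 0.025, fail to reject H0; the evidence is not statistically significant.

t = -0.72; fail to reject H0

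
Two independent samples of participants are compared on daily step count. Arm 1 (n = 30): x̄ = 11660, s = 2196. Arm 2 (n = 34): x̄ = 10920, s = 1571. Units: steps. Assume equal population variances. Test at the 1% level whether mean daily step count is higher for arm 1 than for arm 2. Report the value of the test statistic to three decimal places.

Let group 1 = arm 1, group 2 = arm 2. H0: μ_1 = μ_2; H1: μ_1 > μ_2 (two-sample pooled-variance t-test, right-tailed).
s_p² = [(30−1)·2196² + (34−1)·1571²]/(30+34−2) = 3569280
t = (11660 − 10920)/√[3569280·(1/30 + 1/34)] = 1.564
df = n₁ + n₂ − 2 = 62
p-value = P(T ≥ 1.564) ≈ 0.061
Since p ≈ 0.061 > α = 0.01, fail to reject H0; the data do not provide sufficient evidence against H0.

1.564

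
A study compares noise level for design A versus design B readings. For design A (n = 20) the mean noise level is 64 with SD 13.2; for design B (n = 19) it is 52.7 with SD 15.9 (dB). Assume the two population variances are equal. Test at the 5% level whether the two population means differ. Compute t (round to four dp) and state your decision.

t = 2.4199; reject H0

Let group 1 = design A, group 2 = design B. H0: μ_1 = μ_2; H1: μ_1 ≠ μ_2 (two-sample pooled-variance t-test, two-sided).
s_p² = [(20−1)·13.2² + (19−1)·15.9²]/(20+19−2) = 212.463
t = (64 − 52.7)/√[212.463·(1/20 + 1/19)] = 2.4199
df = n₁ + n₂ − 2 = 37
Two-sided p-value ≈ 0.021
Since p ≈ 0.021 < α = 0.05, reject H0; the data support H1.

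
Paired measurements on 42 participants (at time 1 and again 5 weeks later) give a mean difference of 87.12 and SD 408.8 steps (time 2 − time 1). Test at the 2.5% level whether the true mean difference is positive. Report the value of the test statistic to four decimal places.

1.3811

H0: μ_d = 0; H1: μ_d > 0 (paired t-test on the differences, right-tailed).
t = d̄/(s_d/√n) = 87.12/(408.8/√42) = 1.3811
df = n − 1 = 41
p-value = P(T ≥ 1.3811) ≈ 0.0874
Since p ≈ 0.0874 > α = 0.025, fail to reject H0; the evidence is not statistically significant.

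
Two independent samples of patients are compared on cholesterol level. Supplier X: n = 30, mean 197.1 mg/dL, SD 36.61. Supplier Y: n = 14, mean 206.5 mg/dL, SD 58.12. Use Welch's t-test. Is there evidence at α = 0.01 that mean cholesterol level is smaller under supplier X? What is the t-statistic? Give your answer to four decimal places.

Let group 1 = supplier X, group 2 = supplier Y. H0: μ_1 = μ_2; H1: μ_1 < μ_2 (Welch's two-sample t-test, left-tailed).
t = (x̄_1 − x̄_2)/√(s_1²/n_1 + s_2²/n_2) = (197.1 − 206.5)/√(36.61²/30 + 58.12²/14) = -0.5559
Welch–Satterthwaite df ≈ 17.98
p-value = P(T ≤ -0.5559) ≈ 0.293
Since p ≈ 0.293 > α = 0.01, fail to reject H0; the data do not provide sufficient evidence against H0.

-0.5559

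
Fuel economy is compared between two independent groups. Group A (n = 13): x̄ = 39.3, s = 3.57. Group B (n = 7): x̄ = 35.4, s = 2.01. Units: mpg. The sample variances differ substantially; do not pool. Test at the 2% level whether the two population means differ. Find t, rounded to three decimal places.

3.125

Let group 1 = group A, group 2 = group B. H0: μ_1 = μ_2; H1: μ_1 ≠ μ_2 (Welch's two-sample t-test, two-sided).
t = (x̄_1 − x̄_2)/√(s_1²/n_1 + s_2²/n_2) = (39.3 − 35.4)/√(3.57²/13 + 2.01²/7) = 3.125
Welch–Satterthwaite df ≈ 17.89
Two-sided p-value ≈ 0.006
Since p ≈ 0.006 < α = 0.02, reject H0; the evidence is statistically significant.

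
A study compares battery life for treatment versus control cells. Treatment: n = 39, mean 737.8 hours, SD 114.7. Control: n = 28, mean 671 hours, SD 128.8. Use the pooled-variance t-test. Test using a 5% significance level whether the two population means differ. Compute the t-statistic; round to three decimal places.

Let group 1 = treatment, group 2 = control. H0: μ_1 = μ_2; H1: μ_1 ≠ μ_2 (two-sample pooled-variance t-test, two-sided).
s_p² = [(39−1)·114.7² + (28−1)·128.8²]/(39+28−2) = 14582.3
t = (737.8 − 671)/√[14582.3·(1/39 + 1/28)] = 2.233
df = n₁ + n₂ − 2 = 65
Two-sided p-value ≈ 0.0290
Since p ≈ 0.0290 < α = 0.05, reject H0; the evidence is statistically significant.

2.233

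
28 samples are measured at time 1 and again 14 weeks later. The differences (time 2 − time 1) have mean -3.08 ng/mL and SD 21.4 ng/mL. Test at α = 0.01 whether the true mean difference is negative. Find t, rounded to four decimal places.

-0.7616

H0: μ_d = 0; H1: μ_d < 0 (paired t-test on the differences, left-tailed).
t = d̄/(s_d/√n) = -3.08/(21.4/√28) = -0.7616
df = n − 1 = 27
p-value = P(T ≤ -0.7616) ≈ 0.2265
Since p ≈ 0.2265 > α = 0.01, fail to reject H0; the data do not provide sufficient evidence against H0.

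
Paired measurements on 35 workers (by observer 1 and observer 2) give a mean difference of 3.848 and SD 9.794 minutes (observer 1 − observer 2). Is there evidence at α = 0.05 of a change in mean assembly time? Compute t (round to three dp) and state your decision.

t = 2.324; reject H0

H0: μ_d = 0; H1: μ_d ≠ 0 (paired t-test on the differences, two-sided).
t = d̄/(s_d/√n) = 3.848/(9.794/√35) = 2.324
df = n − 1 = 34
Two-sided p-value ≈ 0.026
Since p ≈ 0.026 < α = 0.05, reject H0; the data support H1.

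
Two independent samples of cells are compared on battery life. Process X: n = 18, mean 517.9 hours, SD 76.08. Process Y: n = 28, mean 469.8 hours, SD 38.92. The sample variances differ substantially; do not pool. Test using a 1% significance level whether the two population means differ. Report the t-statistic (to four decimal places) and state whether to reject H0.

t = 2.4817; fail to reject H0

Let group 1 = process X, group 2 = process Y. H0: μ_1 = μ_2; H1: μ_1 ≠ μ_2 (Welch's two-sample t-test, two-sided).
t = (x̄_1 − x̄_2)/√(s_1²/n_1 + s_2²/n_2) = (517.9 − 469.8)/√(76.08²/18 + 38.92²/28) = 2.4817
Welch–Satterthwaite df ≈ 22.79
Two-sided p-value ≈ 0.021
Since p ≈ 0.021 > α = 0.01, fail to reject H0; the evidence is not statistically significant.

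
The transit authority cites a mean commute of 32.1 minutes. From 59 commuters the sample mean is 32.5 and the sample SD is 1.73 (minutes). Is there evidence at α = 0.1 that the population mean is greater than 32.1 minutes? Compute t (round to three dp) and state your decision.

t = 1.776; reject H0

H0: μ = 32.1; H1: μ > 32.1 (one-sample t-test, right-tailed).
t = (x̄ − μ₀)/(s/√n) = (32.5 − 32.1)/(1.73/√59) = 1.776
df = n − 1 = 58
p-value = P(T ≥ 1.776) ≈ 0.0405
Since p ≈ 0.0405 < α = 0.1, reject H0; the evidence is statistically significant.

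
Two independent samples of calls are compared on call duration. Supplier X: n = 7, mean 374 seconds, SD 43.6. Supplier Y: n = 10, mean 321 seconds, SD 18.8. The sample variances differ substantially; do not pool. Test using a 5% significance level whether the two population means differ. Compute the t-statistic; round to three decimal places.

3.025

Let group 1 = supplier X, group 2 = supplier Y. H0: μ_1 = μ_2; H1: μ_1 ≠ μ_2 (Welch's two-sample t-test, two-sided).
t = (x̄_1 − x̄_2)/√(s_1²/n_1 + s_2²/n_2) = (374 − 321)/√(43.6²/7 + 18.8²/10) = 3.025
Welch–Satterthwaite df ≈ 7.58
Two-sided p-value ≈ 0.018
Since p ≈ 0.018 < α = 0.05, reject H0; the data support H1.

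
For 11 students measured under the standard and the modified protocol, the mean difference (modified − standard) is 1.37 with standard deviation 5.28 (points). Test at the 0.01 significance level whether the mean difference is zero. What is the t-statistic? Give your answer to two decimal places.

H0: μ_d = 0; H1: μ_d ≠ 0 (paired t-test on the differences, two-sided).
t = d̄/(s_d/√n) = 1.37/(5.28/√11) = 0.86
df = n − 1 = 10
Two-sided p-value ≈ 0.410
Since p ≈ 0.410 > α = 0.01, fail to reject H0; the evidence is not statistically significant.

0.86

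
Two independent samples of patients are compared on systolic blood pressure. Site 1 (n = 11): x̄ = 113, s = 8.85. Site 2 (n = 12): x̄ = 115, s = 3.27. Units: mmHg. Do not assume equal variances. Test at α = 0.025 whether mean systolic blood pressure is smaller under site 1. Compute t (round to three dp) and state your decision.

Let group 1 = site 1, group 2 = site 2. H0: μ_1 = μ_2; H1: μ_1 < μ_2 (Welch's two-sample t-test, left-tailed).
t = (x̄_1 − x̄_2)/√(s_1²/n_1 + s_2²/n_2) = (113 − 115)/√(8.85²/11 + 3.27²/12) = -0.707
Welch–Satterthwaite df ≈ 12.48
p-value = P(T ≤ -0.707) ≈ 0.246
Since p ≈ 0.246 > α = 0.025, fail to reject H0; the evidence is not statistically significant.

t = -0.707; fail to reject H0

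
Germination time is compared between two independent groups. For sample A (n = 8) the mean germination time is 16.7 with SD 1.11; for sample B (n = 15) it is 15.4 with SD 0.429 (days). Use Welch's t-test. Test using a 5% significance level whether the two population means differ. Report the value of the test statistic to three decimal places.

Let group 1 = sample A, group 2 = sample B. H0: μ_1 = μ_2; H1: μ_1 ≠ μ_2 (Welch's two-sample t-test, two-sided).
t = (x̄_1 − x̄_2)/√(s_1²/n_1 + s_2²/n_2) = (16.7 − 15.4)/√(1.11²/8 + 0.429²/15) = 3.188
Welch–Satterthwaite df ≈ 8.13
Two-sided p-value ≈ 0.0126
Since p ≈ 0.0126 < α = 0.05, reject H0; the data support H1.

3.188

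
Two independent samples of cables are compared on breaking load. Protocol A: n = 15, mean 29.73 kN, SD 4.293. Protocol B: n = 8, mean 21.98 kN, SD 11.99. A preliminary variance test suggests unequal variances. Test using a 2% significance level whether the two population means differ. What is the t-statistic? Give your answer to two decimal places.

Let group 1 = protocol A, group 2 = protocol B. H0: μ_1 = μ_2; H1: μ_1 ≠ μ_2 (Welch's two-sample t-test, two-sided).
t = (x̄_1 − x̄_2)/√(s_1²/n_1 + s_2²/n_2) = (29.73 − 21.98)/√(4.293²/15 + 11.99²/8) = 1.77
Welch–Satterthwaite df ≈ 7.97
Two-sided p-value ≈ 0.1150
Since p ≈ 0.1150 > α = 0.02, fail to reject H0; the data do not provide sufficient evidence against H0.

1.77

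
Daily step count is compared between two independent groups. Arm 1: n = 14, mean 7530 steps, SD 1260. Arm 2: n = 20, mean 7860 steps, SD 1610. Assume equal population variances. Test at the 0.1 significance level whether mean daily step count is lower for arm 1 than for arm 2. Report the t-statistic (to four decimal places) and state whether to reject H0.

t = -0.6408; fail to reject H0

Let group 1 = arm 1, group 2 = arm 2. H0: μ_1 = μ_2; H1: μ_1 < μ_2 (two-sample pooled-variance t-test, left-tailed).
s_p² = [(14−1)·1260² + (20−1)·1610²]/(14+20−2) = 2184020
t = (7530 − 7860)/√[2184020·(1/14 + 1/20)] = -0.6408
df = n₁ + n₂ − 2 = 32
p-value = P(T ≤ -0.6408) ≈ 0.2631
Since p ≈ 0.2631 > α = 0.1, fail to reject H0; the evidence is not statistically significant.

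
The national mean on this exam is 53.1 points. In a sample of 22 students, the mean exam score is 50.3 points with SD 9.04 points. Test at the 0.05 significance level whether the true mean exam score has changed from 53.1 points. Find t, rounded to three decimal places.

H0: μ = 53.1; H1: μ ≠ 53.1 (one-sample t-test, two-sided).
t = (x̄ − μ₀)/(s/√n) = (50.3 − 53.1)/(9.04/√22) = -1.453
df = n − 1 = 21
Two-sided p-value ≈ 0.161
Since p ≈ 0.161 > α = 0.05, fail to reject H0; the evidence is not statistically significant.

-1.453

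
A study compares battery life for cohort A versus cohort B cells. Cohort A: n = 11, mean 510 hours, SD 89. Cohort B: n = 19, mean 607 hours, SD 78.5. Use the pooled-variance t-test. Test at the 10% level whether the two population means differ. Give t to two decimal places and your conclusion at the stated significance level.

Let group 1 = cohort A, group 2 = cohort B. H0: μ_1 = μ_2; H1: μ_1 ≠ μ_2 (two-sample pooled-variance t-test, two-sided).
s_p² = [(11−1)·89² + (19−1)·78.5²]/(11+19−2) = 6790.38
t = (510 − 607)/√[6790.38·(1/11 + 1/19)] = -3.11
df = n₁ + n₂ − 2 = 28
Two-sided p-value ≈ 0.0043
Since p ≈ 0.0043 < α = 0.1, reject H0; the data support H1.

t = -3.11; reject H0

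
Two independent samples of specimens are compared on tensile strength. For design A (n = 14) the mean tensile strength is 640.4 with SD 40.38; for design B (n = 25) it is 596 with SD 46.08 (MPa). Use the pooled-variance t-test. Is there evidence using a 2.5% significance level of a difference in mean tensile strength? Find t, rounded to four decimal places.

Let group 1 = design A, group 2 = design B. H0: μ_1 = μ_2; H1: μ_1 ≠ μ_2 (two-sample pooled-variance t-test, two-sided).
s_p² = [(14−1)·40.38² + (25−1)·46.08²]/(14+25−2) = 1950.21
t = (640.4 − 596)/√[1950.21·(1/14 + 1/25)] = 3.0119
df = n₁ + n₂ − 2 = 37
Two-sided p-value ≈ 0.005
Since p ≈ 0.005 < α = 0.025, reject H0; the data support H1.

3.0119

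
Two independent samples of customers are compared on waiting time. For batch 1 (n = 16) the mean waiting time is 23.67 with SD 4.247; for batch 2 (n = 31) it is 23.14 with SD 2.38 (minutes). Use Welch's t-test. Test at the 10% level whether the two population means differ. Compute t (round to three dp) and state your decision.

Let group 1 = batch 1, group 2 = batch 2. H0: μ_1 = μ_2; H1: μ_1 ≠ μ_2 (Welch's two-sample t-test, two-sided).
t = (x̄_1 − x̄_2)/√(s_1²/n_1 + s_2²/n_2) = (23.67 − 23.14)/√(4.247²/16 + 2.38²/31) = 0.463
Welch–Satterthwaite df ≈ 19.99
Two-sided p-value ≈ 0.648
Since p ≈ 0.648 > α = 0.1, fail to reject H0; the evidence is not statistically significant.

t = 0.463; fail to reject H0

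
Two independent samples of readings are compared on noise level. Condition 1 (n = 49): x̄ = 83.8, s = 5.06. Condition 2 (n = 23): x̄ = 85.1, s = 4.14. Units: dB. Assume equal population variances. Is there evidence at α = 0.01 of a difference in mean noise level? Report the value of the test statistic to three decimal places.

Let group 1 = condition 1, group 2 = condition 2. H0: μ_1 = μ_2; H1: μ_1 ≠ μ_2 (two-sample pooled-variance t-test, two-sided).
s_p² = [(49−1)·5.06² + (23−1)·4.14²]/(49+23−2) = 22.9435
t = (83.8 − 85.1)/√[22.9435·(1/49 + 1/23)] = -1.074
df = n₁ + n₂ − 2 = 70
Two-sided p-value ≈ 0.2866
Since p ≈ 0.2866 > α = 0.01, fail to reject H0; the data do not provide sufficient evidence against H0.

-1.074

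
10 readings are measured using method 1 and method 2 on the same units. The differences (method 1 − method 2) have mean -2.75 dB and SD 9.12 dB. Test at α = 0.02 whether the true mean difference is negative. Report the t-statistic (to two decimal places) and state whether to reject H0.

H0: μ_d = 0; H1: μ_d < 0 (paired t-test on the differences, left-tailed).
t = d̄/(s_d/√n) = -2.75/(9.12/√10) = -0.95
df = n − 1 = 9
p-value = P(T ≤ -0.95) ≈ 0.1826
Since p ≈ 0.1826 > α = 0.02, fail to reject H0; the evidence is not statistically significant.

t = -0.95; fail to reject H0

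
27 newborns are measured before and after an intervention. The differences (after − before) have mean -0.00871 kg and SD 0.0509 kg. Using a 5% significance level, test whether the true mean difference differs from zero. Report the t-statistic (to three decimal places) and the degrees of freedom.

t = -0.889, df = 26

H0: μ_d = 0; H1: μ_d ≠ 0 (paired t-test on the differences, two-sided).
t = d̄/(s_d/√n) = -0.00871/(0.0509/√27) = -0.889
df = n − 1 = 26
Two-sided p-value ≈ 0.3821
Since p ≈ 0.3821 > α = 0.05, fail to reject H0; the data do not provide sufficient evidence against H0.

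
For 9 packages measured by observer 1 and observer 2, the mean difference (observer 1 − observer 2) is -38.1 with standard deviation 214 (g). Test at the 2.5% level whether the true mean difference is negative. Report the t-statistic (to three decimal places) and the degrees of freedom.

H0: μ_d = 0; H1: μ_d < 0 (paired t-test on the differences, left-tailed).
t = d̄/(s_d/√n) = -38.1/(214/√9) = -0.534
df = n − 1 = 8
p-value = P(T ≤ -0.534) ≈ 0.3039
Since p ≈ 0.3039 > α = 0.025, fail to reject H0; the evidence is not statistically significant.

t = -0.534, df = 8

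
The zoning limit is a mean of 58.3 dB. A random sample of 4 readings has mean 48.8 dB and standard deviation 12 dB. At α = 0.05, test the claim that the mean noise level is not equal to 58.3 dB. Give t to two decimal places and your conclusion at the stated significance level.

t = -1.58; fail to reject H0

H0: μ = 58.3; H1: μ ≠ 58.3 (one-sample t-test, two-sided).
t = (x̄ − μ₀)/(s/√n) = (48.8 − 58.3)/(12/√4) = -1.58
df = n − 1 = 3
Two-sided p-value ≈ 0.2115
Since p ≈ 0.2115 > α = 0.05, fail to reject H0; the data do not provide sufficient evidence against H0.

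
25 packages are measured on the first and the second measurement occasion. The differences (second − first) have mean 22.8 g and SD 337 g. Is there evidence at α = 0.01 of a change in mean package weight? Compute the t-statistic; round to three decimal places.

H0: μ_d = 0; H1: μ_d ≠ 0 (paired t-test on the differences, two-sided).
t = d̄/(s_d/√n) = 22.8/(337/√25) = 0.338
df = n − 1 = 24
Two-sided p-value ≈ 0.7381
Since p ≈ 0.7381 > α = 0.01, fail to reject H0; the data do not provide sufficient evidence against H0.

0.338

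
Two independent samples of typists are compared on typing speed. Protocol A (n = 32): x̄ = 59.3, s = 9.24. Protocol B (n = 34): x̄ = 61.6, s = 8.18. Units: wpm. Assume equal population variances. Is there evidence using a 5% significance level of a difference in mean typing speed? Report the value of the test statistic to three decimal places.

-1.072

Let group 1 = protocol A, group 2 = protocol B. H0: μ_1 = μ_2; H1: μ_1 ≠ μ_2 (two-sample pooled-variance t-test, two-sided).
s_p² = [(32−1)·9.24² + (34−1)·8.18²]/(32+34−2) = 75.8565
t = (59.3 − 61.6)/√[75.8565·(1/32 + 1/34)] = -1.072
df = n₁ + n₂ − 2 = 64
Two-sided p-value ≈ 0.2877
Since p ≈ 0.2877 > α = 0.05, fail to reject H0; the evidence is not statistically significant.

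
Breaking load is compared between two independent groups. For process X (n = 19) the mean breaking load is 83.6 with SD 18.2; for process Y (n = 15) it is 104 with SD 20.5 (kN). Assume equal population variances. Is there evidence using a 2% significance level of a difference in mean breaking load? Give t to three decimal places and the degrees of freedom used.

t = -3.070, df = 32

Let group 1 = process X, group 2 = process Y. H0: μ_1 = μ_2; H1: μ_1 ≠ μ_2 (two-sample pooled-variance t-test, two-sided).
s_p² = [(19−1)·18.2² + (15−1)·20.5²]/(19+15−2) = 370.182
t = (83.6 − 104)/√[370.182·(1/19 + 1/15)] = -3.070
df = n₁ + n₂ − 2 = 32
Two-sided p-value ≈ 0.0043
Since p ≈ 0.0043 < α = 0.02, reject H0; the evidence is statistically significant.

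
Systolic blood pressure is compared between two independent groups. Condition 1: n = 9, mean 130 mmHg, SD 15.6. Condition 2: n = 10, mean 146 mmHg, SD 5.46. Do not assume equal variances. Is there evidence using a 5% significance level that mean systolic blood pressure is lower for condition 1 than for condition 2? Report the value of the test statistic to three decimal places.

Let group 1 = condition 1, group 2 = condition 2. H0: μ_1 = μ_2; H1: μ_1 < μ_2 (Welch's two-sample t-test, left-tailed).
t = (x̄_1 − x̄_2)/√(s_1²/n_1 + s_2²/n_2) = (130 − 146)/√(15.6²/9 + 5.46²/10) = -2.920
Welch–Satterthwaite df ≈ 9.76
p-value = P(T ≤ -2.920) ≈ 0.008
Since p ≈ 0.008 < α = 0.05, reject H0; the evidence is statistically significant.

-2.920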